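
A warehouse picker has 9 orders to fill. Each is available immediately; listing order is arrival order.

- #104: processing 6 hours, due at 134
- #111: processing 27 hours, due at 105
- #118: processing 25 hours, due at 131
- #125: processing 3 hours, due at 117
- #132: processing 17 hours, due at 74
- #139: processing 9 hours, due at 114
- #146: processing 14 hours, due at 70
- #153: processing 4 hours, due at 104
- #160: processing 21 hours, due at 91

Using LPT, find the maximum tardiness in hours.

34

LPT (decreasing processing time): #111 #118 #160 #132 #146 #139 #104 #153 #125.
#111: 0→27, due 105, tardiness 0
#118: 27→52, due 131, tardiness 0
#160: 52→73, due 91, tardiness 0
#132: 73→90, due 74, tardiness 16
#146: 90→104, due 70, tardiness 34
#139: 104→113, due 114, tardiness 0
#104: 113→119, due 134, tardiness 0
#153: 119→123, due 104, tardiness 19
#125: 123→126, due 117, tardiness 9
Maximum = 34.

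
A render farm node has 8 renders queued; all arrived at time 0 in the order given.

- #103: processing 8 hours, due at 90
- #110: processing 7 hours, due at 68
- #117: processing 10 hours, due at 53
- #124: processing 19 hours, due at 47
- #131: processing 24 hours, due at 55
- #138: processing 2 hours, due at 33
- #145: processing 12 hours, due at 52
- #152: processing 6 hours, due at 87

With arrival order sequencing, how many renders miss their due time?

FIFO (arrival order): #103 #110 #117 #124 #131 #138 #145 #152.
#103: 0→8, due 90, tardiness 0
#110: 8→15, due 68, tardiness 0
#117: 15→25, due 53, tardiness 0
#124: 25→44, due 47, tardiness 0
#131: 44→68, due 55, tardiness 13
#138: 68→70, due 33, tardiness 37
#145: 70→82, due 52, tardiness 30
#152: 82→88, due 87, tardiness 1
Late renders: 4.

4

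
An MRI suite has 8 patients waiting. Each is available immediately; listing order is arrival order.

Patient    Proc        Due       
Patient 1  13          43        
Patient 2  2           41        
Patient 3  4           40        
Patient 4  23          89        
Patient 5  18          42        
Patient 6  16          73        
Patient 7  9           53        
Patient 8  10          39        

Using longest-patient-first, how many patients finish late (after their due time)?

LPT (decreasing processing time): Patient 4 Patient 5 Patient 6 Patient 1 Patient 8 Patient 7 Patient 3 Patient 2.
Patient 4: 0→23, due 89, tardiness 0
Patient 5: 23→41, due 42, tardiness 0
Patient 6: 41→57, due 73, tardiness 0
Patient 1: 57→70, due 43, tardiness 27
Patient 8: 70→80, due 39, tardiness 41
Patient 7: 80→89, due 53, tardiness 36
Patient 3: 89→93, due 40, tardiness 53
Patient 2: 93→95, due 41, tardiness 54
Late patients: 5.

5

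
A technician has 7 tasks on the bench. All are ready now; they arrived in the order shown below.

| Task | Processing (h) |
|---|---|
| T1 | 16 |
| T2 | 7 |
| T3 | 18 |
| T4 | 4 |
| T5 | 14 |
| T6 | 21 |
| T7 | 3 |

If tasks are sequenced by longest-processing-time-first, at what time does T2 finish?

76

LPT (decreasing processing time): T6 T3 T1 T5 T2 T4 T7.
T6: 0→21
T3: 21→39
T1: 39→55
T5: 55→69
T2: 69→76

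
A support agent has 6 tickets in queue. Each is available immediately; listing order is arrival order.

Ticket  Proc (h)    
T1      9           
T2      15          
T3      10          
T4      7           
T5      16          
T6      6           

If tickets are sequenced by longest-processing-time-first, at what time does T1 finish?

50

LPT (decreasing processing time): T5 T2 T3 T1 T4 T6.
T5: 0→16
T2: 16→31
T3: 31→41
T1: 41→50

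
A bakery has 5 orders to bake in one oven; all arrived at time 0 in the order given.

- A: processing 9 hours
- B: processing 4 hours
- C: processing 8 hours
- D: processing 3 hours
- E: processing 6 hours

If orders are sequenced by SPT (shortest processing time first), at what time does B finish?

7

SPT (increasing processing time): D B E C A.
D: 0→3
B: 3→7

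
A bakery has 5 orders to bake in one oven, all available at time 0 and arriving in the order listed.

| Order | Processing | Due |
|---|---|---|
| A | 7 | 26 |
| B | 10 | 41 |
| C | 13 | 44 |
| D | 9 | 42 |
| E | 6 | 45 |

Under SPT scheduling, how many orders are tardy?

1

SPT (increasing processing time): E A D B C.
E: 0→6, due 45, tardiness 0
A: 6→13, due 26, tardiness 0
D: 13→22, due 42, tardiness 0
B: 22→32, due 41, tardiness 0
C: 32→45, due 44, tardiness 1
Late orders: 1.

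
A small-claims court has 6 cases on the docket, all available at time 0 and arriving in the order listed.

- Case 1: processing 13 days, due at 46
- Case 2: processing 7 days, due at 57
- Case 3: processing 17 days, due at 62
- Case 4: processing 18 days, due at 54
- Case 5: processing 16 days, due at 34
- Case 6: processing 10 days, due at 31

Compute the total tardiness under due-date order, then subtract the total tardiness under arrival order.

-59

EDD (increasing due date): Case 6 Case 5 Case 1 Case 4 Case 2 Case 3.
Case 6: 0→10, due 31, tardiness 0
Case 5: 10→26, due 34, tardiness 0
Case 1: 26→39, due 46, tardiness 0
Case 4: 39→57, due 54, tardiness 3
Case 2: 57→64, due 57, tardiness 7
Case 3: 64→81, due 62, tardiness 19
Sum = 0+0+0+3+7+19 = 29.
FIFO (arrival order): Case 1 Case 2 Case 3 Case 4 Case 5 Case 6.
Case 1: 0→13, due 46, tardiness 0
Case 2: 13→20, due 57, tardiness 0
Case 3: 20→37, due 62, tardiness 0
Case 4: 37→55, due 54, tardiness 1
Case 5: 55→71, due 34, tardiness 37
Case 6: 71→81, due 31, tardiness 50
Sum = 0+0+0+1+37+50 = 88.
Difference = 29 − 88 = -59.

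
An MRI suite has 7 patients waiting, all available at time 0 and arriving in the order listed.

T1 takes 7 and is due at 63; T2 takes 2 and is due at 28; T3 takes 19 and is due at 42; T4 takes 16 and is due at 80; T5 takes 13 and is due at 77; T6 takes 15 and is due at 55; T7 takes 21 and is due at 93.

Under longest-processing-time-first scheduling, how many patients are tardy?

LPT (decreasing processing time): T7 T3 T4 T6 T5 T1 T2.
T7: 0→21, due 93, tardiness 0
T3: 21→40, due 42, tardiness 0
T4: 40→56, due 80, tardiness 0
T6: 56→71, due 55, tardiness 16
T5: 71→84, due 77, tardiness 7
T1: 84→91, due 63, tardiness 28
T2: 91→93, due 28, tardiness 65
Late patients: 4.

4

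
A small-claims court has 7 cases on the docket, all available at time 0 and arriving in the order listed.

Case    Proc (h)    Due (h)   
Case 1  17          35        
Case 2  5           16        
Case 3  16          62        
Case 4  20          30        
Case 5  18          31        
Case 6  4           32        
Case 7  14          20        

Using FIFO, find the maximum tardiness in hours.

FIFO (arrival order): Case 1 Case 2 Case 3 Case 4 Case 5 Case 6 Case 7.
Case 1: 0→17, due 35, tardiness 0
Case 2: 17→22, due 16, tardiness 6
Case 3: 22→38, due 62, tardiness 0
Case 4: 38→58, due 30, tardiness 28
Case 5: 58→76, due 31, tardiness 45
Case 6: 76→80, due 32, tardiness 48
Case 7: 80→94, due 20, tardiness 74
Maximum = 74.

74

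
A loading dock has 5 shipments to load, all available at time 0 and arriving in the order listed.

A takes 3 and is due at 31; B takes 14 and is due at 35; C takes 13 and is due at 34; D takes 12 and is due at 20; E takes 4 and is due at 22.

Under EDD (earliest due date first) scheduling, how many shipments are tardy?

EDD (increasing due date): D E A C B.
D: 0→12, due 20, tardiness 0
E: 12→16, due 22, tardiness 0
A: 16→19, due 31, tardiness 0
C: 19→32, due 34, tardiness 0
B: 32→46, due 35, tardiness 11
Late shipments: 1.

1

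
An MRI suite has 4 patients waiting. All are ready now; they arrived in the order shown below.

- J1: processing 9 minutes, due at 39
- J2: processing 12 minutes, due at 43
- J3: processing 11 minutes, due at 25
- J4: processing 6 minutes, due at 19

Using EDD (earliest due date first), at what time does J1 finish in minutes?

26

EDD (increasing due date): J4 J3 J1 J2.
J4: 0→6
J3: 6→17
J1: 17→26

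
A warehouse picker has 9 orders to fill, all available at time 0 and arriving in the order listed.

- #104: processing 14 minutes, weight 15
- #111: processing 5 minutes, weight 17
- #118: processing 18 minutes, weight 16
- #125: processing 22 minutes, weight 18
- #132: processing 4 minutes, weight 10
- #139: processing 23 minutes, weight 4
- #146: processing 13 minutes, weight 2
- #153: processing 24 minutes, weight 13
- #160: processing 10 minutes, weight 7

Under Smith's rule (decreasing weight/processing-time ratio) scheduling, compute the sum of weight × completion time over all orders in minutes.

WSPT (decreasing weight/processing-time ratio): #111 #132 #104 #118 #125 #160 #153 #139 #146.
#111: finishes 5, weight 17, w·C = 85
#132: finishes 9, weight 10, w·C = 90
#104: finishes 23, weight 15, w·C = 345
#118: finishes 41, weight 16, w·C = 656
#125: finishes 63, weight 18, w·C = 1134
#160: finishes 73, weight 7, w·C = 511
#153: finishes 97, weight 13, w·C = 1261
#139: finishes 120, weight 4, w·C = 480
#146: finishes 133, weight 2, w·C = 266
Sum = 85+90+345+656+1134+511+1261+480+266 = 4828.

4828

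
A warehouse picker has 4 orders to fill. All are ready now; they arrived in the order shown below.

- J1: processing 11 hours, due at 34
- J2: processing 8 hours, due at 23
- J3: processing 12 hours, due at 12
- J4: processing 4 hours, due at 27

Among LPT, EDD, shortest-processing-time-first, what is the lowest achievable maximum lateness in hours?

LPT (decreasing processing time): J3 J1 J2 J4.
J3: 0→12, due 12, lateness 0
J1: 12→23, due 34, lateness -11
J2: 23→31, due 23, lateness 8
J4: 31→35, due 27, lateness 8
Maximum = 8.
EDD (increasing due date): J3 J2 J4 J1.
J3: 0→12, due 12, lateness 0
J2: 12→20, due 23, lateness -3
J4: 20→24, due 27, lateness -3
J1: 24→35, due 34, lateness 1
Maximum = 1.
SPT (increasing processing time): J4 J2 J1 J3.
J4: 0→4, due 27, lateness -23
J2: 4→12, due 23, lateness -11
J1: 12→23, due 34, lateness -11
J3: 23→35, due 12, lateness 23
Maximum = 23.
LPT 8, EDD 1, SPT 23 → minimum 1.

1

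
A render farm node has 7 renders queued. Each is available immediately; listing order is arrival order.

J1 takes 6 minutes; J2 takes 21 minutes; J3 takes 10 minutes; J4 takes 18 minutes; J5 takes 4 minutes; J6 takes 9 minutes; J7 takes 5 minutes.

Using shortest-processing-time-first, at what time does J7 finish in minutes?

SPT (increasing processing time): J5 J7 J1 J6 J3 J4 J2.
J5: 0→4
J7: 4→9

9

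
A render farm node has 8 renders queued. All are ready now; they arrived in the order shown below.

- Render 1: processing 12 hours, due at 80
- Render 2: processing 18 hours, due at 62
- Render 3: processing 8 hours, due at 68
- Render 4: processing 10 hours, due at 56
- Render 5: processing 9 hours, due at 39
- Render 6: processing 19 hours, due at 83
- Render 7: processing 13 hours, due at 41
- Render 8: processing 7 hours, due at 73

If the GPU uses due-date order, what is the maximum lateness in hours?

13

EDD (increasing due date): Render 5 Render 7 Render 4 Render 2 Render 3 Render 8 Render 1 Render 6.
Render 5: 0→9, due 39, lateness -30
Render 7: 9→22, due 41, lateness -19
Render 4: 22→32, due 56, lateness -24
Render 2: 32→50, due 62, lateness -12
Render 3: 50→58, due 68, lateness -10
Render 8: 58→65, due 73, lateness -8
Render 1: 65→77, due 80, lateness -3
Render 6: 77→96, due 83, lateness 13
Maximum = 13.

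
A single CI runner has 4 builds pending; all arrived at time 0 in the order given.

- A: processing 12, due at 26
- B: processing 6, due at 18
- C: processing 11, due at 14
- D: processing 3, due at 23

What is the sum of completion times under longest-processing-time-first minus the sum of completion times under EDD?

16

LPT (decreasing processing time): A C B D.
A: 0→12
C: 12→23
B: 23→29
D: 29→32
Sum = 12+23+29+32 = 96.
EDD (increasing due date): C B D A.
C: 0→11
B: 11→17
D: 17→20
A: 20→32
Sum = 11+17+20+32 = 80.
Difference = 96 − 80 = 16.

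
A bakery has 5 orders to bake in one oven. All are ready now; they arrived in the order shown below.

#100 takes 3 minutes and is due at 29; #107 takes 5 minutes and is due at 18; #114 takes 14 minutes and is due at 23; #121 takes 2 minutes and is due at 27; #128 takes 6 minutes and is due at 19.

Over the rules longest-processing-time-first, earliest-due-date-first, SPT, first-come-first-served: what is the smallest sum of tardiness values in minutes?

3

LPT (decreasing processing time): #114 #128 #107 #100 #121.
#114: 0→14, due 23, tardiness 0
#128: 14→20, due 19, tardiness 1
#107: 20→25, due 18, tardiness 7
#100: 25→28, due 29, tardiness 0
#121: 28→30, due 27, tardiness 3
Sum = 0+1+7+0+3 = 11.
EDD (increasing due date): #107 #128 #114 #121 #100.
#107: 0→5, due 18, tardiness 0
#128: 5→11, due 19, tardiness 0
#114: 11→25, due 23, tardiness 2
#121: 25→27, due 27, tardiness 0
#100: 27→30, due 29, tardiness 1
Sum = 0+0+2+0+1 = 3.
SPT (increasing processing time): #121 #100 #107 #128 #114.
#121: 0→2, due 27, tardiness 0
#100: 2→5, due 29, tardiness 0
#107: 5→10, due 18, tardiness 0
#128: 10→16, due 19, tardiness 0
#114: 16→30, due 23, tardiness 7
Sum = 0+0+0+0+7 = 7.
FIFO (arrival order): #100 #107 #114 #121 #128.
#100: 0→3, due 29, tardiness 0
#107: 3→8, due 18, tardiness 0
#114: 8→22, due 23, tardiness 0
#121: 22→24, due 27, tardiness 0
#128: 24→30, due 19, tardiness 11
Sum = 0+0+0+0+11 = 11.
LPT 11, EDD 3, SPT 7, FIFO 11 → minimum 3.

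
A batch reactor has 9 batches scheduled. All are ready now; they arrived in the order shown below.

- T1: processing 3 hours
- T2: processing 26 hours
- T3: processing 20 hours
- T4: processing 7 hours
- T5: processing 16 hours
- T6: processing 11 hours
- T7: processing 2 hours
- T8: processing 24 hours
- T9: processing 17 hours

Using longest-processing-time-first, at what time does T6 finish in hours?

114

LPT (decreasing processing time): T2 T8 T3 T9 T5 T6 T4 T1 T7.
T2: 0→26
T8: 26→50
T3: 50→70
T9: 70→87
T5: 87→103
T6: 103→114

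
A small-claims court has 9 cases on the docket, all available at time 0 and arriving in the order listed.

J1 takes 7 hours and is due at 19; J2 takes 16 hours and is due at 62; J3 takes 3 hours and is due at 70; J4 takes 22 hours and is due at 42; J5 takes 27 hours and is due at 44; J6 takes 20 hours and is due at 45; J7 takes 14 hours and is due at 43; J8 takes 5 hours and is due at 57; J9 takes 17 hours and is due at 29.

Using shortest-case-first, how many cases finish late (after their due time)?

4

SPT (increasing processing time): J3 J8 J1 J7 J2 J9 J6 J4 J5.
J3: 0→3, due 70, tardiness 0
J8: 3→8, due 57, tardiness 0
J1: 8→15, due 19, tardiness 0
J7: 15→29, due 43, tardiness 0
J2: 29→45, due 62, tardiness 0
J9: 45→62, due 29, tardiness 33
J6: 62→82, due 45, tardiness 37
J4: 82→104, due 42, tardiness 62
J5: 104→131, due 44, tardiness 87
Late cases: 4.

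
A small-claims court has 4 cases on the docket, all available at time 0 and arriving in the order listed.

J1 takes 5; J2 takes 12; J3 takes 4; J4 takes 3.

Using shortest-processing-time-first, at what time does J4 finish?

3

SPT (increasing processing time): J4 J3 J1 J2.
J4: 0→3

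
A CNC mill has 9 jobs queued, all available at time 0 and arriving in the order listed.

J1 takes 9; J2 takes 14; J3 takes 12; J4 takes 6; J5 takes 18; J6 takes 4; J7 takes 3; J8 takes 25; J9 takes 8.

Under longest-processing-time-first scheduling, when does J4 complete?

LPT (decreasing processing time): J8 J5 J2 J3 J1 J9 J4 J6 J7.
J8: 0→25
J5: 25→43
J2: 43→57
J3: 57→69
J1: 69→78
J9: 78→86
J4: 86→92

92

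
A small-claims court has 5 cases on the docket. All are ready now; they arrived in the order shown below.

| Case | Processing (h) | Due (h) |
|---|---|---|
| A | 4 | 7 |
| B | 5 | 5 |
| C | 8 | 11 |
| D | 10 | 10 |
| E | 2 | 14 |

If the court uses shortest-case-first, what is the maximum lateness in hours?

SPT (increasing processing time): E A B C D.
E: 0→2, due 14, lateness -12
A: 2→6, due 7, lateness -1
B: 6→11, due 5, lateness 6
C: 11→19, due 11, lateness 8
D: 19→29, due 10, lateness 19
Maximum = 19.

19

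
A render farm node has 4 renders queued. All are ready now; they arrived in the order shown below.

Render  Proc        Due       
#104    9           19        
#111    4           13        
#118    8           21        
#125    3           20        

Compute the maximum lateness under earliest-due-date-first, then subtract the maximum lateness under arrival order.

EDD (increasing due date): #111 #104 #125 #118.
#111: 0→4, due 13, lateness -9
#104: 4→13, due 19, lateness -6
#125: 13→16, due 20, lateness -4
#118: 16→24, due 21, lateness 3
Maximum = 3.
FIFO (arrival order): #104 #111 #118 #125.
#104: 0→9, due 19, lateness -10
#111: 9→13, due 13, lateness 0
#118: 13→21, due 21, lateness 0
#125: 21→24, due 20, lateness 4
Maximum = 4.
Difference = 3 − 4 = -1.

-1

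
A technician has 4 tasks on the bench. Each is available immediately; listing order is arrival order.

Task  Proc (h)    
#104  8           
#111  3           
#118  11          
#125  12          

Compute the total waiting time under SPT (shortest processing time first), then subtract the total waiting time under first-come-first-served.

SPT (increasing processing time): #111 #104 #118 #125.
#111: waits 0, runs 0→3
#104: waits 3, runs 3→11
#118: waits 11, runs 11→22
#125: waits 22, runs 22→34
Sum = 0+3+11+22 = 36.
FIFO (arrival order): #104 #111 #118 #125.
#104: waits 0, runs 0→8
#111: waits 8, runs 8→11
#118: waits 11, runs 11→22
#125: waits 22, runs 22→34
Sum = 0+8+11+22 = 41.
Difference = 36 − 41 = -5.

-5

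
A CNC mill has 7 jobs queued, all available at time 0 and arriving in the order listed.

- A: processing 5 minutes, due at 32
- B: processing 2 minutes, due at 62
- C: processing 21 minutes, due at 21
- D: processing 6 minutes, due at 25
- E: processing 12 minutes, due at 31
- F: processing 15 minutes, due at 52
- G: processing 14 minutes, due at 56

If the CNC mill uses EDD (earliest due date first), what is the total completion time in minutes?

338

EDD (increasing due date): C D E A F G B.
C: 0→21
D: 21→27
E: 27→39
A: 39→44
F: 44→59
G: 59→73
B: 73→75
Sum = 21+27+39+44+59+73+75 = 338.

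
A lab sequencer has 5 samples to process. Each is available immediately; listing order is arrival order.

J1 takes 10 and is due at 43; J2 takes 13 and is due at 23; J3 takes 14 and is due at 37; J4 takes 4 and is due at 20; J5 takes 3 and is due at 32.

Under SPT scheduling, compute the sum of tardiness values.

14

SPT (increasing processing time): J5 J4 J1 J2 J3.
J5: 0→3, due 32, tardiness 0
J4: 3→7, due 20, tardiness 0
J1: 7→17, due 43, tardiness 0
J2: 17→30, due 23, tardiness 7
J3: 30→44, due 37, tardiness 7
Sum = 0+0+0+7+7 = 14.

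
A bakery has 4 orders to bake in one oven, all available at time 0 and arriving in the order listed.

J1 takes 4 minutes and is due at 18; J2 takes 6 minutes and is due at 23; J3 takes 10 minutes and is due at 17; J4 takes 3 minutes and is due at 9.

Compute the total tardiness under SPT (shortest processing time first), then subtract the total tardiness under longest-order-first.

-10

SPT (increasing processing time): J4 J1 J2 J3.
J4: 0→3, due 9, tardiness 0
J1: 3→7, due 18, tardiness 0
J2: 7→13, due 23, tardiness 0
J3: 13→23, due 17, tardiness 6
Sum = 0+0+0+6 = 6.
LPT (decreasing processing time): J3 J2 J1 J4.
J3: 0→10, due 17, tardiness 0
J2: 10→16, due 23, tardiness 0
J1: 16→20, due 18, tardiness 2
J4: 20→23, due 9, tardiness 14
Sum = 0+0+2+14 = 16.
Difference = 6 − 16 = -10.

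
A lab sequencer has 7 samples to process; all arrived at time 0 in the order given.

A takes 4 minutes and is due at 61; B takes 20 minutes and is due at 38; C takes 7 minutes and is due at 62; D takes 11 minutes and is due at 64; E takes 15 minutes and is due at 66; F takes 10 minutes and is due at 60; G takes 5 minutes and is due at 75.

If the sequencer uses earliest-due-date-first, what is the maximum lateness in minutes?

EDD (increasing due date): B F A C D E G.
B: 0→20, due 38, lateness -18
F: 20→30, due 60, lateness -30
A: 30→34, due 61, lateness -27
C: 34→41, due 62, lateness -21
D: 41→52, due 64, lateness -12
E: 52→67, due 66, lateness 1
G: 67→72, due 75, lateness -3
Maximum = 1.

1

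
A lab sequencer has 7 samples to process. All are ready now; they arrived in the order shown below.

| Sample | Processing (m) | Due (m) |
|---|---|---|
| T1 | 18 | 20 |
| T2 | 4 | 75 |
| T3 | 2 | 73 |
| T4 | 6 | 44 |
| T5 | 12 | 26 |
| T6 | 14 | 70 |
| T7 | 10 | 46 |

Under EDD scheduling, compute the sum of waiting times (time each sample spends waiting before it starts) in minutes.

EDD (increasing due date): T1 T5 T4 T7 T6 T3 T2.
T1: waits 0, runs 0→18
T5: waits 18, runs 18→30
T4: waits 30, runs 30→36
T7: waits 36, runs 36→46
T6: waits 46, runs 46→60
T3: waits 60, runs 60→62
T2: waits 62, runs 62→66
Sum = 0+18+30+36+46+60+62 = 252.

252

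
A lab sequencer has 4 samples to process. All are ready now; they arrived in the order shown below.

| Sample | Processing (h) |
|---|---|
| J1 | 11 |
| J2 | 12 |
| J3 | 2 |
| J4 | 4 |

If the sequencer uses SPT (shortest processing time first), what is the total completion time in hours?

54

SPT (increasing processing time): J3 J4 J1 J2.
J3: 0→2
J4: 2→6
J1: 6→17
J2: 17→29
Sum = 2+6+17+29 = 54.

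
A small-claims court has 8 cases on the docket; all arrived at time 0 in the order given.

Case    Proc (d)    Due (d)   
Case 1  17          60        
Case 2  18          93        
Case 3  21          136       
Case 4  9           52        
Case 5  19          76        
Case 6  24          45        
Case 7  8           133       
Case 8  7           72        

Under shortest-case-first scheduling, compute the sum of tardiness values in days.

SPT (increasing processing time): Case 8 Case 7 Case 4 Case 1 Case 2 Case 5 Case 3 Case 6.
Case 8: 0→7, due 72, tardiness 0
Case 7: 7→15, due 133, tardiness 0
Case 4: 15→24, due 52, tardiness 0
Case 1: 24→41, due 60, tardiness 0
Case 2: 41→59, due 93, tardiness 0
Case 5: 59→78, due 76, tardiness 2
Case 3: 78→99, due 136, tardiness 0
Case 6: 99→123, due 45, tardiness 78
Sum = 0+0+0+0+0+2+0+78 = 80.

80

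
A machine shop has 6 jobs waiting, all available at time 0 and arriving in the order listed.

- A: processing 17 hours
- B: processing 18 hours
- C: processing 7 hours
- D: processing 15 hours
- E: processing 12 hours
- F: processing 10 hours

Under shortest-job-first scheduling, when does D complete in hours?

SPT (increasing processing time): C F E D A B.
C: 0→7
F: 7→17
E: 17→29
D: 29→44

44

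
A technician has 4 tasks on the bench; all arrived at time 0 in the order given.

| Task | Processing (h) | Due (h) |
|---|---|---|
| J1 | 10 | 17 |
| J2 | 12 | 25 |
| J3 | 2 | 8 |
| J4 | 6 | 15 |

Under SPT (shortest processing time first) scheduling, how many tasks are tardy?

2

SPT (increasing processing time): J3 J4 J1 J2.
J3: 0→2, due 8, tardiness 0
J4: 2→8, due 15, tardiness 0
J1: 8→18, due 17, tardiness 1
J2: 18→30, due 25, tardiness 5
Late tasks: 2.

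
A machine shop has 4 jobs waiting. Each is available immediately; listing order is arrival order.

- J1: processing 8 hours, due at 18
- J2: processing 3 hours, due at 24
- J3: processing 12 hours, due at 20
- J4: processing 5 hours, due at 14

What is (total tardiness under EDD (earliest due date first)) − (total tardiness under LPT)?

EDD (increasing due date): J4 J1 J3 J2.
J4: 0→5, due 14, tardiness 0
J1: 5→13, due 18, tardiness 0
J3: 13→25, due 20, tardiness 5
J2: 25→28, due 24, tardiness 4
Sum = 0+0+5+4 = 9.
LPT (decreasing processing time): J3 J1 J4 J2.
J3: 0→12, due 20, tardiness 0
J1: 12→20, due 18, tardiness 2
J4: 20→25, due 14, tardiness 11
J2: 25→28, due 24, tardiness 4
Sum = 0+2+11+4 = 17.
Difference = 9 − 17 = -8.

-8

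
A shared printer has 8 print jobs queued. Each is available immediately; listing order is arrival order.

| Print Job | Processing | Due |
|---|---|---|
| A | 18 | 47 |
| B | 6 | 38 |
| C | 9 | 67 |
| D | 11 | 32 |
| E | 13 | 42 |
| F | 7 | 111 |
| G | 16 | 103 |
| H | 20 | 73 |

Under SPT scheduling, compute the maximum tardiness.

33

SPT (increasing processing time): B F C D E G A H.
B: 0→6, due 38, tardiness 0
F: 6→13, due 111, tardiness 0
C: 13→22, due 67, tardiness 0
D: 22→33, due 32, tardiness 1
E: 33→46, due 42, tardiness 4
G: 46→62, due 103, tardiness 0
A: 62→80, due 47, tardiness 33
H: 80→100, due 73, tardiness 27
Maximum = 33.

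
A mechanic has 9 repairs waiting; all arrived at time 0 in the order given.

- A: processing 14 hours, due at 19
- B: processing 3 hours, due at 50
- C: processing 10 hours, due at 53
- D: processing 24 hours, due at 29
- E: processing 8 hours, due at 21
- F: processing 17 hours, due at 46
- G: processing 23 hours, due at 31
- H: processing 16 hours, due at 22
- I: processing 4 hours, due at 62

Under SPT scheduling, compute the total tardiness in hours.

SPT (increasing processing time): B I E C A H F G D.
B: 0→3, due 50, tardiness 0
I: 3→7, due 62, tardiness 0
E: 7→15, due 21, tardiness 0
C: 15→25, due 53, tardiness 0
A: 25→39, due 19, tardiness 20
H: 39→55, due 22, tardiness 33
F: 55→72, due 46, tardiness 26
G: 72→95, due 31, tardiness 64
D: 95→119, due 29, tardiness 90
Sum = 0+0+0+0+20+33+26+64+90 = 233.

233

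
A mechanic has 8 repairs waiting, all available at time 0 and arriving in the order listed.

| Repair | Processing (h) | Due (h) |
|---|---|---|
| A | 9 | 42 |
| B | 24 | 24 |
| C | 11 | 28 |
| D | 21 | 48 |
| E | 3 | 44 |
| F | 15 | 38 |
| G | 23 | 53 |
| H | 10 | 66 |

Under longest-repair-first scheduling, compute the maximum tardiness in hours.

LPT (decreasing processing time): B G D F C H A E.
B: 0→24, due 24, tardiness 0
G: 24→47, due 53, tardiness 0
D: 47→68, due 48, tardiness 20
F: 68→83, due 38, tardiness 45
C: 83→94, due 28, tardiness 66
H: 94→104, due 66, tardiness 38
A: 104→113, due 42, tardiness 71
E: 113→116, due 44, tardiness 72
Maximum = 72.

72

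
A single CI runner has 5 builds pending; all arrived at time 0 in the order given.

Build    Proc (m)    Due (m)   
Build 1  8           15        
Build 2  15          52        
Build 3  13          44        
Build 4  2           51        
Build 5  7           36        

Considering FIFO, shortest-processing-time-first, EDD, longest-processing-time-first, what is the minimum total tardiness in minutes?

FIFO (arrival order): Build 1 Build 2 Build 3 Build 4 Build 5.
Build 1: 0→8, due 15, tardiness 0
Build 2: 8→23, due 52, tardiness 0
Build 3: 23→36, due 44, tardiness 0
Build 4: 36→38, due 51, tardiness 0
Build 5: 38→45, due 36, tardiness 9
Sum = 0+0+0+0+9 = 9.
SPT (increasing processing time): Build 4 Build 5 Build 1 Build 3 Build 2.
Build 4: 0→2, due 51, tardiness 0
Build 5: 2→9, due 36, tardiness 0
Build 1: 9→17, due 15, tardiness 2
Build 3: 17→30, due 44, tardiness 0
Build 2: 30→45, due 52, tardiness 0
Sum = 0+0+2+0+0 = 2.
EDD (increasing due date): Build 1 Build 5 Build 3 Build 4 Build 2.
Build 1: 0→8, due 15, tardiness 0
Build 5: 8→15, due 36, tardiness 0
Build 3: 15→28, due 44, tardiness 0
Build 4: 28→30, due 51, tardiness 0
Build 2: 30→45, due 52, tardiness 0
Sum = 0+0+0+0+0 = 0.
LPT (decreasing processing time): Build 2 Build 3 Build 1 Build 5 Build 4.
Build 2: 0→15, due 52, tardiness 0
Build 3: 15→28, due 44, tardiness 0
Build 1: 28→36, due 15, tardiness 21
Build 5: 36→43, due 36, tardiness 7
Build 4: 43→45, due 51, tardiness 0
Sum = 0+0+21+7+0 = 28.
FIFO 9, SPT 2, EDD 0, LPT 28 → minimum 0.

0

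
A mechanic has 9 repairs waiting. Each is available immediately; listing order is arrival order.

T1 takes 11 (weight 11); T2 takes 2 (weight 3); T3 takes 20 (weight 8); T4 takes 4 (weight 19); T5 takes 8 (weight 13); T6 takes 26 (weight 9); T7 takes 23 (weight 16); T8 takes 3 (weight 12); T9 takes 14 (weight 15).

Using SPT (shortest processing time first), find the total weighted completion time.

SPT (increasing processing time): T2 T8 T4 T5 T1 T9 T3 T7 T6.
T2: finishes 2, weight 3, w·C = 6
T8: finishes 5, weight 12, w·C = 60
T4: finishes 9, weight 19, w·C = 171
T5: finishes 17, weight 13, w·C = 221
T1: finishes 28, weight 11, w·C = 308
T9: finishes 42, weight 15, w·C = 630
T3: finishes 62, weight 8, w·C = 496
T7: finishes 85, weight 16, w·C = 1360
T6: finishes 111, weight 9, w·C = 999
Sum = 6+60+171+221+308+630+496+1360+999 = 4251.

4251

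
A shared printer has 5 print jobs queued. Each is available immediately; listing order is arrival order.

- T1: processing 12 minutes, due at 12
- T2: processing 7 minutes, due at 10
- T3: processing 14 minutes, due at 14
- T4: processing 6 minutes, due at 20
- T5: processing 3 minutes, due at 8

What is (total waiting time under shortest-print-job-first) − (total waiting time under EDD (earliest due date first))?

-15

SPT (increasing processing time): T5 T4 T2 T1 T3.
T5: waits 0, runs 0→3
T4: waits 3, runs 3→9
T2: waits 9, runs 9→16
T1: waits 16, runs 16→28
T3: waits 28, runs 28→42
Sum = 0+3+9+16+28 = 56.
EDD (increasing due date): T5 T2 T1 T3 T4.
T5: waits 0, runs 0→3
T2: waits 3, runs 3→10
T1: waits 10, runs 10→22
T3: waits 22, runs 22→36
T4: waits 36, runs 36→42
Sum = 0+3+10+22+36 = 71.
Difference = 56 − 71 = -15.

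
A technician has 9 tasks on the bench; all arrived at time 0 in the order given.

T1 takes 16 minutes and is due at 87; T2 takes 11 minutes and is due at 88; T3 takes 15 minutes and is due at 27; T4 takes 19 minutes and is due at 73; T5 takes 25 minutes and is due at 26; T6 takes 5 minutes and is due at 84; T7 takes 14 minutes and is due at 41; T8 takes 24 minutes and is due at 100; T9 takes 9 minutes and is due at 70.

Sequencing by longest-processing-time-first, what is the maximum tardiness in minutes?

LPT (decreasing processing time): T5 T8 T4 T1 T3 T7 T2 T9 T6.
T5: 0→25, due 26, tardiness 0
T8: 25→49, due 100, tardiness 0
T4: 49→68, due 73, tardiness 0
T1: 68→84, due 87, tardiness 0
T3: 84→99, due 27, tardiness 72
T7: 99→113, due 41, tardiness 72
T2: 113→124, due 88, tardiness 36
T9: 124→133, due 70, tardiness 63
T6: 133→138, due 84, tardiness 54
Maximum = 72.

72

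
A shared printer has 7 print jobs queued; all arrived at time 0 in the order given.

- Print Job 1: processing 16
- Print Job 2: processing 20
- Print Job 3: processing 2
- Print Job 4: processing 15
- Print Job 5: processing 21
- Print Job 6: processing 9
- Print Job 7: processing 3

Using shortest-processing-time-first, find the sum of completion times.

246

SPT (increasing processing time): Print Job 3 Print Job 7 Print Job 6 Print Job 4 Print Job 1 Print Job 2 Print Job 5.
Print Job 3: 0→2
Print Job 7: 2→5
Print Job 6: 5→14
Print Job 4: 14→29
Print Job 1: 29→45
Print Job 2: 45→65
Print Job 5: 65→86
Sum = 2+5+14+29+45+65+86 = 246.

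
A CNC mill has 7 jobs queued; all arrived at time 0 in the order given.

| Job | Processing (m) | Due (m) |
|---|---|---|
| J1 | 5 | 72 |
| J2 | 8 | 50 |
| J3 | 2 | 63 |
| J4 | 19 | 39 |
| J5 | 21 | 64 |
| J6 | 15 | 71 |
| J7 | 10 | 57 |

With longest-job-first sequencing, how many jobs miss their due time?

LPT (decreasing processing time): J5 J4 J6 J7 J2 J1 J3.
J5: 0→21, due 64, tardiness 0
J4: 21→40, due 39, tardiness 1
J6: 40→55, due 71, tardiness 0
J7: 55→65, due 57, tardiness 8
J2: 65→73, due 50, tardiness 23
J1: 73→78, due 72, tardiness 6
J3: 78→80, due 63, tardiness 17
Late jobs: 5.

5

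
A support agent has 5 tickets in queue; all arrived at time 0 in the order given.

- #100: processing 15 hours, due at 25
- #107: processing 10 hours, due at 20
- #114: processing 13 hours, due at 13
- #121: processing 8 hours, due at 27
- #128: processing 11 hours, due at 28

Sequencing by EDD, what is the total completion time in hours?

177

EDD (increasing due date): #114 #107 #100 #121 #128.
#114: 0→13
#107: 13→23
#100: 23→38
#121: 38→46
#128: 46→57
Sum = 13+23+38+46+57 = 177.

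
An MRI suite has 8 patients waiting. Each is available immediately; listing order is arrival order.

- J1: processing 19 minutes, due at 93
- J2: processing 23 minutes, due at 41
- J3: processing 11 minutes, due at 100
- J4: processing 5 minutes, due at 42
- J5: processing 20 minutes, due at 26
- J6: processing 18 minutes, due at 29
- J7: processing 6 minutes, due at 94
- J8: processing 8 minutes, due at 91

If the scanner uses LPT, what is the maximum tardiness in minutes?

LPT (decreasing processing time): J2 J5 J1 J6 J3 J8 J7 J4.
J2: 0→23, due 41, tardiness 0
J5: 23→43, due 26, tardiness 17
J1: 43→62, due 93, tardiness 0
J6: 62→80, due 29, tardiness 51
J3: 80→91, due 100, tardiness 0
J8: 91→99, due 91, tardiness 8
J7: 99→105, due 94, tardiness 11
J4: 105→110, due 42, tardiness 68
Maximum = 68.

68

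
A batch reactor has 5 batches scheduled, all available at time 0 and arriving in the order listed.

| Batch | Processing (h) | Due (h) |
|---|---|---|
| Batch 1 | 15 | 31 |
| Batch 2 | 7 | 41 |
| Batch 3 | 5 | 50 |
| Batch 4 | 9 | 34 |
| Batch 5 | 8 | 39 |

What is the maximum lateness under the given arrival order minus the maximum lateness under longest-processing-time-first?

FIFO (arrival order): Batch 1 Batch 2 Batch 3 Batch 4 Batch 5.
Batch 1: 0→15, due 31, lateness -16
Batch 2: 15→22, due 41, lateness -19
Batch 3: 22→27, due 50, lateness -23
Batch 4: 27→36, due 34, lateness 2
Batch 5: 36→44, due 39, lateness 5
Maximum = 5.
LPT (decreasing processing time): Batch 1 Batch 4 Batch 5 Batch 2 Batch 3.
Batch 1: 0→15, due 31, lateness -16
Batch 4: 15→24, due 34, lateness -10
Batch 5: 24→32, due 39, lateness -7
Batch 2: 32→39, due 41, lateness -2
Batch 3: 39→44, due 50, lateness -6
Maximum = -2.
Difference = 5 − -2 = 7.

7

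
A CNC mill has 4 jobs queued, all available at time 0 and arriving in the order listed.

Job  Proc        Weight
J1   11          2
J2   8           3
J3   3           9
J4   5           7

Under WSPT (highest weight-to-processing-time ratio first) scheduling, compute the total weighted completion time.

WSPT (decreasing weight/processing-time ratio): J3 J4 J2 J1.
J3: finishes 3, weight 9, w·C = 27
J4: finishes 8, weight 7, w·C = 56
J2: finishes 16, weight 3, w·C = 48
J1: finishes 27, weight 2, w·C = 54
Sum = 27+56+48+54 = 185.

185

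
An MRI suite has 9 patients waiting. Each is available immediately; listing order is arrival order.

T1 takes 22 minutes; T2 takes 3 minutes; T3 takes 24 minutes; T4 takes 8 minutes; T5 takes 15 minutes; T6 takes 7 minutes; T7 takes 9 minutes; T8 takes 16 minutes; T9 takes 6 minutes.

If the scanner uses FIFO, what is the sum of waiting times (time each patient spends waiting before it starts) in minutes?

496

FIFO (arrival order): T1 T2 T3 T4 T5 T6 T7 T8 T9.
T1: waits 0, runs 0→22
T2: waits 22, runs 22→25
T3: waits 25, runs 25→49
T4: waits 49, runs 49→57
T5: waits 57, runs 57→72
T6: waits 72, runs 72→79
T7: waits 79, runs 79→88
T8: waits 88, runs 88→104
T9: waits 104, runs 104→110
Sum = 0+22+25+49+57+72+79+88+104 = 496.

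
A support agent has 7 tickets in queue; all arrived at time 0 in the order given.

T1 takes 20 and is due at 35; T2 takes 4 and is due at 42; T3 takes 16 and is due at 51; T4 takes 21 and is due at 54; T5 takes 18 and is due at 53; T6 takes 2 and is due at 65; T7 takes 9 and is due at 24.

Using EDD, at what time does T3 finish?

49

EDD (increasing due date): T7 T1 T2 T3 T5 T4 T6.
T7: 0→9
T1: 9→29
T2: 29→33
T3: 33→49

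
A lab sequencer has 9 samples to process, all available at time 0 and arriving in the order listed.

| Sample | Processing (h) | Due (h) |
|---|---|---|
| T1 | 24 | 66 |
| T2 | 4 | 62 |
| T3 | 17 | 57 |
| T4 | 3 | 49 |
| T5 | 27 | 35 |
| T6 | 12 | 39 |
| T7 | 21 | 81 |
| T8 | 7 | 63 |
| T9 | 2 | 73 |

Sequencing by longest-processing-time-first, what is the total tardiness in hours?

299

LPT (decreasing processing time): T5 T1 T7 T3 T6 T8 T2 T4 T9.
T5: 0→27, due 35, tardiness 0
T1: 27→51, due 66, tardiness 0
T7: 51→72, due 81, tardiness 0
T3: 72→89, due 57, tardiness 32
T6: 89→101, due 39, tardiness 62
T8: 101→108, due 63, tardiness 45
T2: 108→112, due 62, tardiness 50
T4: 112→115, due 49, tardiness 66
T9: 115→117, due 73, tardiness 44
Sum = 0+0+0+32+62+45+50+66+44 = 299.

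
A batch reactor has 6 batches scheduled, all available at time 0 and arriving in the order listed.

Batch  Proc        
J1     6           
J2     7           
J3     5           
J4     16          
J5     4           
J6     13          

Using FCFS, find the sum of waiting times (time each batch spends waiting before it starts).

FIFO (arrival order): J1 J2 J3 J4 J5 J6.
J1: waits 0, runs 0→6
J2: waits 6, runs 6→13
J3: waits 13, runs 13→18
J4: waits 18, runs 18→34
J5: waits 34, runs 34→38
J6: waits 38, runs 38→51
Sum = 0+6+13+18+34+38 = 109.

109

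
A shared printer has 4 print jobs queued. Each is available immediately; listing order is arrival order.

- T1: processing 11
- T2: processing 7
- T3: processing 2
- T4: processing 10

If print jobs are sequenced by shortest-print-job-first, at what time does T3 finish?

2

SPT (increasing processing time): T3 T2 T4 T1.
T3: 0→2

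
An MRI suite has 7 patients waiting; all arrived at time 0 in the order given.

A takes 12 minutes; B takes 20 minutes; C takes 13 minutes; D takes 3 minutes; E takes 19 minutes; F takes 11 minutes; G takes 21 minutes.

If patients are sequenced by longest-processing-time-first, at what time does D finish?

LPT (decreasing processing time): G B E C A F D.
G: 0→21
B: 21→41
E: 41→60
C: 60→73
A: 73→85
F: 85→96
D: 96→99

99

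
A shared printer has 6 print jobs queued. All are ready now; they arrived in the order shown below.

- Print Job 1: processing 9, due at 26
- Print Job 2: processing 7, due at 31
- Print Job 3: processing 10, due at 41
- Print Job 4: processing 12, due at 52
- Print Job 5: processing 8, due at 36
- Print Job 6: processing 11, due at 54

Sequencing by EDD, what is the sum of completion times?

EDD (increasing due date): Print Job 1 Print Job 2 Print Job 5 Print Job 3 Print Job 4 Print Job 6.
Print Job 1: 0→9
Print Job 2: 9→16
Print Job 5: 16→24
Print Job 3: 24→34
Print Job 4: 34→46
Print Job 6: 46→57
Sum = 9+16+24+34+46+57 = 186.

186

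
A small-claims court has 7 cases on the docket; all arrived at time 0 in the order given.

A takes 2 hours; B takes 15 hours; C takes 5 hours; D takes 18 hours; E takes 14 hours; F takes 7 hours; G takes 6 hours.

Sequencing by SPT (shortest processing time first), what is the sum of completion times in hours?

192

SPT (increasing processing time): A C G F E B D.
A: 0→2
C: 2→7
G: 7→13
F: 13→20
E: 20→34
B: 34→49
D: 49→67
Sum = 2+7+13+20+34+49+67 = 192.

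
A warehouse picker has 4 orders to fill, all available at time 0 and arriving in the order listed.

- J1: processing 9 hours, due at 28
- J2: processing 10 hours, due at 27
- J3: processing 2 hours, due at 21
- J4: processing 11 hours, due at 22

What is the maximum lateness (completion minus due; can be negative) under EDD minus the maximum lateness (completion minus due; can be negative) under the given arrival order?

-6

EDD (increasing due date): J3 J4 J2 J1.
J3: 0→2, due 21, lateness -19
J4: 2→13, due 22, lateness -9
J2: 13→23, due 27, lateness -4
J1: 23→32, due 28, lateness 4
Maximum = 4.
FIFO (arrival order): J1 J2 J3 J4.
J1: 0→9, due 28, lateness -19
J2: 9→19, due 27, lateness -8
J3: 19→21, due 21, lateness 0
J4: 21→32, due 22, lateness 10
Maximum = 10.
Difference = 4 − 10 = -6.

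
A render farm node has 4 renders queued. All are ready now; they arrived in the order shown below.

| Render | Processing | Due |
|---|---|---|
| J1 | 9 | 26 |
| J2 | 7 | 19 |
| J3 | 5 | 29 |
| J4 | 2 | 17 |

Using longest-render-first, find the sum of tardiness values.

LPT (decreasing processing time): J1 J2 J3 J4.
J1: 0→9, due 26, tardiness 0
J2: 9→16, due 19, tardiness 0
J3: 16→21, due 29, tardiness 0
J4: 21→23, due 17, tardiness 6
Sum = 0+0+0+6 = 6.

6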